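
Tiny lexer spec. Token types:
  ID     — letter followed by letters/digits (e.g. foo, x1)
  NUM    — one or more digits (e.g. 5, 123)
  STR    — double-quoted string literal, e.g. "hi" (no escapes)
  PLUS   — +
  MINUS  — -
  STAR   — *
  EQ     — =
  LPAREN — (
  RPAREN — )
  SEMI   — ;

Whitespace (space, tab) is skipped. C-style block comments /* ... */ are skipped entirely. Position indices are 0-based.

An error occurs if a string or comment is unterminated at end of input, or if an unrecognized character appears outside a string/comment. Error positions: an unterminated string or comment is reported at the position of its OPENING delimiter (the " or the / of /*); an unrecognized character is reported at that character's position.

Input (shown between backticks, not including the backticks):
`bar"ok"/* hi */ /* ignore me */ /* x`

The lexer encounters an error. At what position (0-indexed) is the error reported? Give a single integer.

Answer: 32

Derivation:
pos=0: emit ID 'bar' (now at pos=3)
pos=3: enter STRING mode
pos=3: emit STR "ok" (now at pos=7)
pos=7: enter COMMENT mode (saw '/*')
exit COMMENT mode (now at pos=15)
pos=16: enter COMMENT mode (saw '/*')
exit COMMENT mode (now at pos=31)
pos=32: enter COMMENT mode (saw '/*')
pos=32: ERROR — unterminated comment (reached EOF)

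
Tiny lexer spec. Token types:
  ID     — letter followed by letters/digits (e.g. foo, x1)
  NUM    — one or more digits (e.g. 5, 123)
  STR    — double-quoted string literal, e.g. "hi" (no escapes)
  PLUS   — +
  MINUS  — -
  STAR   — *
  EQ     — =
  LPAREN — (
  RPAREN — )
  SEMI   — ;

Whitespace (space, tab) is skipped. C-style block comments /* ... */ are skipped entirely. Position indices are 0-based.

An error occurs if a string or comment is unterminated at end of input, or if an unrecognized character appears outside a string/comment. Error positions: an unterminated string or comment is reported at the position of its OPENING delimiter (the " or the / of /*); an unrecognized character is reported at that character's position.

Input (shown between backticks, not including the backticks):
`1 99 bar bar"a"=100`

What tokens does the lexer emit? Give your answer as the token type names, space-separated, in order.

Answer: NUM NUM ID ID STR EQ NUM

Derivation:
pos=0: emit NUM '1' (now at pos=1)
pos=2: emit NUM '99' (now at pos=4)
pos=5: emit ID 'bar' (now at pos=8)
pos=9: emit ID 'bar' (now at pos=12)
pos=12: enter STRING mode
pos=12: emit STR "a" (now at pos=15)
pos=15: emit EQ '='
pos=16: emit NUM '100' (now at pos=19)
DONE. 7 tokens: [NUM, NUM, ID, ID, STR, EQ, NUM]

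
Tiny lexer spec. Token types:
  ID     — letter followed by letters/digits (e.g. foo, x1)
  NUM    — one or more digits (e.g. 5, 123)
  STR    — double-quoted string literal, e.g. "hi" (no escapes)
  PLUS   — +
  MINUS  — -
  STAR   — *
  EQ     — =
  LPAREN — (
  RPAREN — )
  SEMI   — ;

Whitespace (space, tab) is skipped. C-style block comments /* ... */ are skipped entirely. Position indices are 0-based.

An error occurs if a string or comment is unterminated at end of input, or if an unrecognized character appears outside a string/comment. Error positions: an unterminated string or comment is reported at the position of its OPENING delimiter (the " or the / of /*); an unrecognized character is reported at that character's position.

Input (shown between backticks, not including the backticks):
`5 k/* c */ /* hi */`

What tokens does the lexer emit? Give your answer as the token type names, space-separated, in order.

Answer: NUM ID

Derivation:
pos=0: emit NUM '5' (now at pos=1)
pos=2: emit ID 'k' (now at pos=3)
pos=3: enter COMMENT mode (saw '/*')
exit COMMENT mode (now at pos=10)
pos=11: enter COMMENT mode (saw '/*')
exit COMMENT mode (now at pos=19)
DONE. 2 tokens: [NUM, ID]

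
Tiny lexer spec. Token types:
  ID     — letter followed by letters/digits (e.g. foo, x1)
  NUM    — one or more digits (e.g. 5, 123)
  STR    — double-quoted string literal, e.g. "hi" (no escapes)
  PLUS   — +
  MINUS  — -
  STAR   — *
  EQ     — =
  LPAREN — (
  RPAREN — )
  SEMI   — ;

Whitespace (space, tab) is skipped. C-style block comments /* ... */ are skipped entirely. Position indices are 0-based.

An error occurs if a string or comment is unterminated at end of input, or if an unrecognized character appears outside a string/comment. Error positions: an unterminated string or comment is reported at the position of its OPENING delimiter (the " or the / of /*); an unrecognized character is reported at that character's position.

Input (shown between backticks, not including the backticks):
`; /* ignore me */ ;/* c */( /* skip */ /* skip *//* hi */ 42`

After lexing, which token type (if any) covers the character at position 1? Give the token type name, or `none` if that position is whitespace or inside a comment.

pos=0: emit SEMI ';'
pos=2: enter COMMENT mode (saw '/*')
exit COMMENT mode (now at pos=17)
pos=18: emit SEMI ';'
pos=19: enter COMMENT mode (saw '/*')
exit COMMENT mode (now at pos=26)
pos=26: emit LPAREN '('
pos=28: enter COMMENT mode (saw '/*')
exit COMMENT mode (now at pos=38)
pos=39: enter COMMENT mode (saw '/*')
exit COMMENT mode (now at pos=49)
pos=49: enter COMMENT mode (saw '/*')
exit COMMENT mode (now at pos=57)
pos=58: emit NUM '42' (now at pos=60)
DONE. 4 tokens: [SEMI, SEMI, LPAREN, NUM]
Position 1: char is ' ' -> none

Answer: none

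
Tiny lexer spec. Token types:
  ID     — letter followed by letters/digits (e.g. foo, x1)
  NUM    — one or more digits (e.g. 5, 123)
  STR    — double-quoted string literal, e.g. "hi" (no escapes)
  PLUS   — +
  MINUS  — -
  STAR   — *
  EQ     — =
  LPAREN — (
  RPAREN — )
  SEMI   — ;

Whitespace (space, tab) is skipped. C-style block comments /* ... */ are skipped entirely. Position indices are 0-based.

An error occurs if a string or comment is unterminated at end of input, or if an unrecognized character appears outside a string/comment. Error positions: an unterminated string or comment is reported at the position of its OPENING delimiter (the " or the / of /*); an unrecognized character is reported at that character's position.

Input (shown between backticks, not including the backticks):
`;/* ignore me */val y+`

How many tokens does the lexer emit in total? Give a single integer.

pos=0: emit SEMI ';'
pos=1: enter COMMENT mode (saw '/*')
exit COMMENT mode (now at pos=16)
pos=16: emit ID 'val' (now at pos=19)
pos=20: emit ID 'y' (now at pos=21)
pos=21: emit PLUS '+'
DONE. 4 tokens: [SEMI, ID, ID, PLUS]

Answer: 4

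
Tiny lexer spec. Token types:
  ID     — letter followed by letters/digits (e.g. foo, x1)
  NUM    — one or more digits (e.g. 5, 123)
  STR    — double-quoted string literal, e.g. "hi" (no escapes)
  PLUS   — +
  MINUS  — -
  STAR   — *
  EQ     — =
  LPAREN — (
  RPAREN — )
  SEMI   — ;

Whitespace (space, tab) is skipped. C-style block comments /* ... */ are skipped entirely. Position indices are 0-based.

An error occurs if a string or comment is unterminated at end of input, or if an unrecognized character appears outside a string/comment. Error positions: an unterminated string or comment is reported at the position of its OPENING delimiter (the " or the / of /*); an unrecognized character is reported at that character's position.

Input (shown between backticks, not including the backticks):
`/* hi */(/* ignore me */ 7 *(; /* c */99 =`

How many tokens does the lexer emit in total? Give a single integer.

pos=0: enter COMMENT mode (saw '/*')
exit COMMENT mode (now at pos=8)
pos=8: emit LPAREN '('
pos=9: enter COMMENT mode (saw '/*')
exit COMMENT mode (now at pos=24)
pos=25: emit NUM '7' (now at pos=26)
pos=27: emit STAR '*'
pos=28: emit LPAREN '('
pos=29: emit SEMI ';'
pos=31: enter COMMENT mode (saw '/*')
exit COMMENT mode (now at pos=38)
pos=38: emit NUM '99' (now at pos=40)
pos=41: emit EQ '='
DONE. 7 tokens: [LPAREN, NUM, STAR, LPAREN, SEMI, NUM, EQ]

Answer: 7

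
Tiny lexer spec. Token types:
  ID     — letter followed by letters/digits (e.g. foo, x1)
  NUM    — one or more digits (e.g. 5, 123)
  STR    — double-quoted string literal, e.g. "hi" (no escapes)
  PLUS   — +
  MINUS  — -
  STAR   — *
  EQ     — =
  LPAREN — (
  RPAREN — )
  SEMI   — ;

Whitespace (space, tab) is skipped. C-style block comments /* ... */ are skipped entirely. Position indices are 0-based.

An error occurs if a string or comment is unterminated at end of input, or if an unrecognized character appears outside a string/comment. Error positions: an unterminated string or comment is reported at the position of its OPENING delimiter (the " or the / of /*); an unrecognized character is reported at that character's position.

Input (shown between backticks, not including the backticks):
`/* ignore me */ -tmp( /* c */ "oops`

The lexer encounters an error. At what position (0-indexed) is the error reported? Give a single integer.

pos=0: enter COMMENT mode (saw '/*')
exit COMMENT mode (now at pos=15)
pos=16: emit MINUS '-'
pos=17: emit ID 'tmp' (now at pos=20)
pos=20: emit LPAREN '('
pos=22: enter COMMENT mode (saw '/*')
exit COMMENT mode (now at pos=29)
pos=30: enter STRING mode
pos=30: ERROR — unterminated string

Answer: 30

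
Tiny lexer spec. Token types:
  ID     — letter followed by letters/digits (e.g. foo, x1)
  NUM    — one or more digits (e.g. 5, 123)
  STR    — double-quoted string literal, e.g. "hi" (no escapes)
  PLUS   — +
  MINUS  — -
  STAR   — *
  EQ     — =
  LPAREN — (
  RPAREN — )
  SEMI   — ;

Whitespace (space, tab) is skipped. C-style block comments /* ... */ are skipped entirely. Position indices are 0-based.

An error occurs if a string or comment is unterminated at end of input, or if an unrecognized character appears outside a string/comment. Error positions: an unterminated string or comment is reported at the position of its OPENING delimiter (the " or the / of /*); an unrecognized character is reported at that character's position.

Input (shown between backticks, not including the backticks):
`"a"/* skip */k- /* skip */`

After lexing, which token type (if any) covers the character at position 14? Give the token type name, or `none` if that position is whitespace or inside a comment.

pos=0: enter STRING mode
pos=0: emit STR "a" (now at pos=3)
pos=3: enter COMMENT mode (saw '/*')
exit COMMENT mode (now at pos=13)
pos=13: emit ID 'k' (now at pos=14)
pos=14: emit MINUS '-'
pos=16: enter COMMENT mode (saw '/*')
exit COMMENT mode (now at pos=26)
DONE. 3 tokens: [STR, ID, MINUS]
Position 14: char is '-' -> MINUS

Answer: MINUS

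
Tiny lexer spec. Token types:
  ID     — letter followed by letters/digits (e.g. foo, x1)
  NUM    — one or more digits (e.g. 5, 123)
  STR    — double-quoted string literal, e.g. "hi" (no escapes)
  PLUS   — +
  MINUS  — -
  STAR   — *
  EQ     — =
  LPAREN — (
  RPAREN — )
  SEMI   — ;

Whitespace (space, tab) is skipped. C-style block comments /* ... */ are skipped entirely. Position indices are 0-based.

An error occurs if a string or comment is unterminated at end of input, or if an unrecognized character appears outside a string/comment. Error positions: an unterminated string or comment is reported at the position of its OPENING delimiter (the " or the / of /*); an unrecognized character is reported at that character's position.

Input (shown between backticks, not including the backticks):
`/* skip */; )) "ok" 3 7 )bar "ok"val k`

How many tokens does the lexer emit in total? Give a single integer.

Answer: 11

Derivation:
pos=0: enter COMMENT mode (saw '/*')
exit COMMENT mode (now at pos=10)
pos=10: emit SEMI ';'
pos=12: emit RPAREN ')'
pos=13: emit RPAREN ')'
pos=15: enter STRING mode
pos=15: emit STR "ok" (now at pos=19)
pos=20: emit NUM '3' (now at pos=21)
pos=22: emit NUM '7' (now at pos=23)
pos=24: emit RPAREN ')'
pos=25: emit ID 'bar' (now at pos=28)
pos=29: enter STRING mode
pos=29: emit STR "ok" (now at pos=33)
pos=33: emit ID 'val' (now at pos=36)
pos=37: emit ID 'k' (now at pos=38)
DONE. 11 tokens: [SEMI, RPAREN, RPAREN, STR, NUM, NUM, RPAREN, ID, STR, ID, ID]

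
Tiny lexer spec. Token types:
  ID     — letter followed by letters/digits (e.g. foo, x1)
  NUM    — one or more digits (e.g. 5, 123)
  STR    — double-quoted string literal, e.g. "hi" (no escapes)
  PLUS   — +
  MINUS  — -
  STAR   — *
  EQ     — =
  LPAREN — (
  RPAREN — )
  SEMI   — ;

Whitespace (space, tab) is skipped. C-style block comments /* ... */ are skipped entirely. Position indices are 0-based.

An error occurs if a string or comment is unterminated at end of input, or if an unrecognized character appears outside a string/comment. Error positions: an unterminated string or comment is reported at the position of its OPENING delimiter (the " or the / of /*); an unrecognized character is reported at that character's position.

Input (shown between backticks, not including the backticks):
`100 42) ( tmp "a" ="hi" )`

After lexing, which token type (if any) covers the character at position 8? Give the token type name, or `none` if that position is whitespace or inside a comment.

pos=0: emit NUM '100' (now at pos=3)
pos=4: emit NUM '42' (now at pos=6)
pos=6: emit RPAREN ')'
pos=8: emit LPAREN '('
pos=10: emit ID 'tmp' (now at pos=13)
pos=14: enter STRING mode
pos=14: emit STR "a" (now at pos=17)
pos=18: emit EQ '='
pos=19: enter STRING mode
pos=19: emit STR "hi" (now at pos=23)
pos=24: emit RPAREN ')'
DONE. 9 tokens: [NUM, NUM, RPAREN, LPAREN, ID, STR, EQ, STR, RPAREN]
Position 8: char is '(' -> LPAREN

Answer: LPAREN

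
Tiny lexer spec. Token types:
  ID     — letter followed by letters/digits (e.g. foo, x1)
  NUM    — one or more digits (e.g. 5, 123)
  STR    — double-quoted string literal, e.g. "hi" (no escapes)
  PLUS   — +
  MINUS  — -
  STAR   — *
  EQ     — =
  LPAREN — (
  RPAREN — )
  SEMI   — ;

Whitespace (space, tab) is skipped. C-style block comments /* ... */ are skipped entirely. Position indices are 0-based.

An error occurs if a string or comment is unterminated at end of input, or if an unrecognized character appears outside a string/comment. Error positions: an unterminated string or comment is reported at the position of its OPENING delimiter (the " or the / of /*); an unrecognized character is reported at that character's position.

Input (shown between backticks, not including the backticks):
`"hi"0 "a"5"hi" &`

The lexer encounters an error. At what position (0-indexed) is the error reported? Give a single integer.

pos=0: enter STRING mode
pos=0: emit STR "hi" (now at pos=4)
pos=4: emit NUM '0' (now at pos=5)
pos=6: enter STRING mode
pos=6: emit STR "a" (now at pos=9)
pos=9: emit NUM '5' (now at pos=10)
pos=10: enter STRING mode
pos=10: emit STR "hi" (now at pos=14)
pos=15: ERROR — unrecognized char '&'

Answer: 15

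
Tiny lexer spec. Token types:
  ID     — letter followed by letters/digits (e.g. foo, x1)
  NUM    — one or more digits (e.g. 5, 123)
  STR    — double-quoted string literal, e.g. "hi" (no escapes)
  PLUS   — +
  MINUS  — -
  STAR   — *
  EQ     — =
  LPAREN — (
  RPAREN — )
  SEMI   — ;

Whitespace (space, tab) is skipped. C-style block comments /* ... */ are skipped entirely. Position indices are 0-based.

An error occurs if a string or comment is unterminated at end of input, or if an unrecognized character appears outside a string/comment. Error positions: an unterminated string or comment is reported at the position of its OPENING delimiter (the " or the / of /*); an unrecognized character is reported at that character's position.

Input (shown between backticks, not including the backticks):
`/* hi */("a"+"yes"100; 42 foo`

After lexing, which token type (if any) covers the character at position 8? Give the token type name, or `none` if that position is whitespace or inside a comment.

pos=0: enter COMMENT mode (saw '/*')
exit COMMENT mode (now at pos=8)
pos=8: emit LPAREN '('
pos=9: enter STRING mode
pos=9: emit STR "a" (now at pos=12)
pos=12: emit PLUS '+'
pos=13: enter STRING mode
pos=13: emit STR "yes" (now at pos=18)
pos=18: emit NUM '100' (now at pos=21)
pos=21: emit SEMI ';'
pos=23: emit NUM '42' (now at pos=25)
pos=26: emit ID 'foo' (now at pos=29)
DONE. 8 tokens: [LPAREN, STR, PLUS, STR, NUM, SEMI, NUM, ID]
Position 8: char is '(' -> LPAREN

Answer: LPAREN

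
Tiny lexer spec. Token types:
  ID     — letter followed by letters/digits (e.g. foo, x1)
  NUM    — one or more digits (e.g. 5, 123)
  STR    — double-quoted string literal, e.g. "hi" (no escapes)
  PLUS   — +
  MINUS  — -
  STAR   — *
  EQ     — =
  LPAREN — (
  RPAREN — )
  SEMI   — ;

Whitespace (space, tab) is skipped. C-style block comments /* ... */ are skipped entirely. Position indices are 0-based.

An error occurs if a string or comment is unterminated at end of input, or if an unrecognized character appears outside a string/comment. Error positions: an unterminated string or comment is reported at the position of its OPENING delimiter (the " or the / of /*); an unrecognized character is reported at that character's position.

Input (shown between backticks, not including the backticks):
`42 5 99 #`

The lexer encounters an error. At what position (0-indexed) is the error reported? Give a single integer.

Answer: 8

Derivation:
pos=0: emit NUM '42' (now at pos=2)
pos=3: emit NUM '5' (now at pos=4)
pos=5: emit NUM '99' (now at pos=7)
pos=8: ERROR — unrecognized char '#'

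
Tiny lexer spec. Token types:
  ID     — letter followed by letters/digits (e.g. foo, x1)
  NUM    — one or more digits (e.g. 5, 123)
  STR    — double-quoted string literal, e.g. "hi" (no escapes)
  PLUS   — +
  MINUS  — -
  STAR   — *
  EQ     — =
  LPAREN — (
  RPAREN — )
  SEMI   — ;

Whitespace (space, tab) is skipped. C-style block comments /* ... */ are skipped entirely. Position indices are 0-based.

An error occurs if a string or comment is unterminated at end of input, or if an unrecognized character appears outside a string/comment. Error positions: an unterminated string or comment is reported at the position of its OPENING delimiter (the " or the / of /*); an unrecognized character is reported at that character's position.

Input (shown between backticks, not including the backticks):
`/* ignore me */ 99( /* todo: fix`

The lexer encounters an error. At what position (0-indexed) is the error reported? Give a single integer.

Answer: 20

Derivation:
pos=0: enter COMMENT mode (saw '/*')
exit COMMENT mode (now at pos=15)
pos=16: emit NUM '99' (now at pos=18)
pos=18: emit LPAREN '('
pos=20: enter COMMENT mode (saw '/*')
pos=20: ERROR — unterminated comment (reached EOF)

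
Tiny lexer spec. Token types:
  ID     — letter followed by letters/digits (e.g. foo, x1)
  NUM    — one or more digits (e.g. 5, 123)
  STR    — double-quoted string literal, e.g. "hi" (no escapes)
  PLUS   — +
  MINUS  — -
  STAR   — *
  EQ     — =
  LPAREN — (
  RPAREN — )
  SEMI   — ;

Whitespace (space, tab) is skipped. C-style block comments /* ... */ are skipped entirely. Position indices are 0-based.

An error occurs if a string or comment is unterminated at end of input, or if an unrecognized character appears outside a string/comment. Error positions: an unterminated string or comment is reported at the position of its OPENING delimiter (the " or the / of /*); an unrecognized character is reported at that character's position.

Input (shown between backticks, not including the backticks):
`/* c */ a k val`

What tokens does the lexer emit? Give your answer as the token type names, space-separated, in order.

Answer: ID ID ID

Derivation:
pos=0: enter COMMENT mode (saw '/*')
exit COMMENT mode (now at pos=7)
pos=8: emit ID 'a' (now at pos=9)
pos=10: emit ID 'k' (now at pos=11)
pos=12: emit ID 'val' (now at pos=15)
DONE. 3 tokens: [ID, ID, ID]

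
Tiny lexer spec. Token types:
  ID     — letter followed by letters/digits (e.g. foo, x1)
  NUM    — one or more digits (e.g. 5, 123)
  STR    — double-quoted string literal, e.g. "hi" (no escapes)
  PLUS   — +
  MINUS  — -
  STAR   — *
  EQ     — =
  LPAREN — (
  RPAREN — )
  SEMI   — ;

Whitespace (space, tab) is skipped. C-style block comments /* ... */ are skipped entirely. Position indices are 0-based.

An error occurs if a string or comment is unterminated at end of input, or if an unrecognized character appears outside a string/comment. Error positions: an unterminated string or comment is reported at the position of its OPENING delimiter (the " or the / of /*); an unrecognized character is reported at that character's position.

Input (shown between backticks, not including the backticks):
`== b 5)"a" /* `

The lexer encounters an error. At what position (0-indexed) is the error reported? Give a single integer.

Answer: 11

Derivation:
pos=0: emit EQ '='
pos=1: emit EQ '='
pos=3: emit ID 'b' (now at pos=4)
pos=5: emit NUM '5' (now at pos=6)
pos=6: emit RPAREN ')'
pos=7: enter STRING mode
pos=7: emit STR "a" (now at pos=10)
pos=11: enter COMMENT mode (saw '/*')
pos=11: ERROR — unterminated comment (reached EOF)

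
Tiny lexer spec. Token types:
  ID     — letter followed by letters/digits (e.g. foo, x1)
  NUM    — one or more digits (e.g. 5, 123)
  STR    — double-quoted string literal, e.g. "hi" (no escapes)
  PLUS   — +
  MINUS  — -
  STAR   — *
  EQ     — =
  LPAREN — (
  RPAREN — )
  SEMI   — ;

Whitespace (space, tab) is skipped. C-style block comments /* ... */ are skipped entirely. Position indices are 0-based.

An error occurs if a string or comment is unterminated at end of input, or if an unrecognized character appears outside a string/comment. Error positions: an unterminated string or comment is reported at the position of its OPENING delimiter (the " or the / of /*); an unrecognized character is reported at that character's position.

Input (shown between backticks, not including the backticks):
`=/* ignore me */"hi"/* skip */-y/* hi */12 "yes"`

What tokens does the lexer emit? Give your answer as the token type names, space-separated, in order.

pos=0: emit EQ '='
pos=1: enter COMMENT mode (saw '/*')
exit COMMENT mode (now at pos=16)
pos=16: enter STRING mode
pos=16: emit STR "hi" (now at pos=20)
pos=20: enter COMMENT mode (saw '/*')
exit COMMENT mode (now at pos=30)
pos=30: emit MINUS '-'
pos=31: emit ID 'y' (now at pos=32)
pos=32: enter COMMENT mode (saw '/*')
exit COMMENT mode (now at pos=40)
pos=40: emit NUM '12' (now at pos=42)
pos=43: enter STRING mode
pos=43: emit STR "yes" (now at pos=48)
DONE. 6 tokens: [EQ, STR, MINUS, ID, NUM, STR]

Answer: EQ STR MINUS ID NUM STR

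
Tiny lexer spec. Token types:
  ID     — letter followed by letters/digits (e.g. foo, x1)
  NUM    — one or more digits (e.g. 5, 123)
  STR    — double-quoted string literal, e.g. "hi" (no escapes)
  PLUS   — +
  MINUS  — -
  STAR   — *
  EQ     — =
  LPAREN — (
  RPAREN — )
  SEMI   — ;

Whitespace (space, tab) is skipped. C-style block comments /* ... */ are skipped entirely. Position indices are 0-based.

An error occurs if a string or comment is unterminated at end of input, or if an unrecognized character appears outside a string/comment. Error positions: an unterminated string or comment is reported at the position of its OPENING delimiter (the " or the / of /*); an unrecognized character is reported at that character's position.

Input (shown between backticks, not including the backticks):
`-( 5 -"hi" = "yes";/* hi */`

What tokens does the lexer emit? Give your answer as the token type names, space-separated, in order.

pos=0: emit MINUS '-'
pos=1: emit LPAREN '('
pos=3: emit NUM '5' (now at pos=4)
pos=5: emit MINUS '-'
pos=6: enter STRING mode
pos=6: emit STR "hi" (now at pos=10)
pos=11: emit EQ '='
pos=13: enter STRING mode
pos=13: emit STR "yes" (now at pos=18)
pos=18: emit SEMI ';'
pos=19: enter COMMENT mode (saw '/*')
exit COMMENT mode (now at pos=27)
DONE. 8 tokens: [MINUS, LPAREN, NUM, MINUS, STR, EQ, STR, SEMI]

Answer: MINUS LPAREN NUM MINUS STR EQ STR SEMI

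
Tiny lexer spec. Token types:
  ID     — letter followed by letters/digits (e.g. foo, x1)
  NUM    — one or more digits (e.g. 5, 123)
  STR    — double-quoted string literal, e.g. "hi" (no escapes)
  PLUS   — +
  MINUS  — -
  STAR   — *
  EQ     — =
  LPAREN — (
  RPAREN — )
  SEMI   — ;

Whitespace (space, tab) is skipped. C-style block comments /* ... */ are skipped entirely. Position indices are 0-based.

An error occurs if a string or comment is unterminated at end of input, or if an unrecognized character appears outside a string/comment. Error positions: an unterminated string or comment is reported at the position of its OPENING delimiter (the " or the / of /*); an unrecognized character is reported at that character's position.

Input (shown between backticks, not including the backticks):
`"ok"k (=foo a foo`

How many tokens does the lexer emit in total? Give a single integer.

pos=0: enter STRING mode
pos=0: emit STR "ok" (now at pos=4)
pos=4: emit ID 'k' (now at pos=5)
pos=6: emit LPAREN '('
pos=7: emit EQ '='
pos=8: emit ID 'foo' (now at pos=11)
pos=12: emit ID 'a' (now at pos=13)
pos=14: emit ID 'foo' (now at pos=17)
DONE. 7 tokens: [STR, ID, LPAREN, EQ, ID, ID, ID]

Answer: 7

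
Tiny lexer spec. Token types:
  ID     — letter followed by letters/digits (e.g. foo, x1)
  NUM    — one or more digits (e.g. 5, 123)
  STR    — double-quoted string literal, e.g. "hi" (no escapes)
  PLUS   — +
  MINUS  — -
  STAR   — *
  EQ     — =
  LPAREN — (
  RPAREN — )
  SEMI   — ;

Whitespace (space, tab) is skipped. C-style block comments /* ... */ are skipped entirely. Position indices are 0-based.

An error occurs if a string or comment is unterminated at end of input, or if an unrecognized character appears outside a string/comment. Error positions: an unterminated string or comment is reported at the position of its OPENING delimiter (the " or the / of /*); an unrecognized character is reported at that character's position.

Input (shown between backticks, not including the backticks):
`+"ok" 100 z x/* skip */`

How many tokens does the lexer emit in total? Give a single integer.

Answer: 5

Derivation:
pos=0: emit PLUS '+'
pos=1: enter STRING mode
pos=1: emit STR "ok" (now at pos=5)
pos=6: emit NUM '100' (now at pos=9)
pos=10: emit ID 'z' (now at pos=11)
pos=12: emit ID 'x' (now at pos=13)
pos=13: enter COMMENT mode (saw '/*')
exit COMMENT mode (now at pos=23)
DONE. 5 tokens: [PLUS, STR, NUM, ID, ID]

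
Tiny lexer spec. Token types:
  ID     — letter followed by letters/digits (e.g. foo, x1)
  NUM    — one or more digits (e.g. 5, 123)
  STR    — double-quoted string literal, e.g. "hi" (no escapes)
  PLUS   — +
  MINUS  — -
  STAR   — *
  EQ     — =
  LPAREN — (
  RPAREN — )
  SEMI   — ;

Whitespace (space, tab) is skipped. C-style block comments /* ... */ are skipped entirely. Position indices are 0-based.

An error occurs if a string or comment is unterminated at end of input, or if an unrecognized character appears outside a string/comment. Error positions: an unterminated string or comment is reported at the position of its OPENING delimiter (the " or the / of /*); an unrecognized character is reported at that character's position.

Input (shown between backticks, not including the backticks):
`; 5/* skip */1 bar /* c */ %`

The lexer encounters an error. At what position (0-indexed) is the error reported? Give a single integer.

pos=0: emit SEMI ';'
pos=2: emit NUM '5' (now at pos=3)
pos=3: enter COMMENT mode (saw '/*')
exit COMMENT mode (now at pos=13)
pos=13: emit NUM '1' (now at pos=14)
pos=15: emit ID 'bar' (now at pos=18)
pos=19: enter COMMENT mode (saw '/*')
exit COMMENT mode (now at pos=26)
pos=27: ERROR — unrecognized char '%'

Answer: 27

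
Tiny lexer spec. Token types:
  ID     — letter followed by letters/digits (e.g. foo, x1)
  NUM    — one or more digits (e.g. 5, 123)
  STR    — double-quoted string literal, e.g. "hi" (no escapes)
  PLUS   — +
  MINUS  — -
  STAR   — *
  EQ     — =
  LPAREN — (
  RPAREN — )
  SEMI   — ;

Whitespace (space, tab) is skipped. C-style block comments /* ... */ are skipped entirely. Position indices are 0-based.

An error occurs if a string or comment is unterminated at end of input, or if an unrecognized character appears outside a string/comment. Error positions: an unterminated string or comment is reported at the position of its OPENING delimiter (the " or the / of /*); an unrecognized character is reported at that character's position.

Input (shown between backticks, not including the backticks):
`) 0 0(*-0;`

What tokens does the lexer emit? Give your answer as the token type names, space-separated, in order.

Answer: RPAREN NUM NUM LPAREN STAR MINUS NUM SEMI

Derivation:
pos=0: emit RPAREN ')'
pos=2: emit NUM '0' (now at pos=3)
pos=4: emit NUM '0' (now at pos=5)
pos=5: emit LPAREN '('
pos=6: emit STAR '*'
pos=7: emit MINUS '-'
pos=8: emit NUM '0' (now at pos=9)
pos=9: emit SEMI ';'
DONE. 8 tokens: [RPAREN, NUM, NUM, LPAREN, STAR, MINUS, NUM, SEMI]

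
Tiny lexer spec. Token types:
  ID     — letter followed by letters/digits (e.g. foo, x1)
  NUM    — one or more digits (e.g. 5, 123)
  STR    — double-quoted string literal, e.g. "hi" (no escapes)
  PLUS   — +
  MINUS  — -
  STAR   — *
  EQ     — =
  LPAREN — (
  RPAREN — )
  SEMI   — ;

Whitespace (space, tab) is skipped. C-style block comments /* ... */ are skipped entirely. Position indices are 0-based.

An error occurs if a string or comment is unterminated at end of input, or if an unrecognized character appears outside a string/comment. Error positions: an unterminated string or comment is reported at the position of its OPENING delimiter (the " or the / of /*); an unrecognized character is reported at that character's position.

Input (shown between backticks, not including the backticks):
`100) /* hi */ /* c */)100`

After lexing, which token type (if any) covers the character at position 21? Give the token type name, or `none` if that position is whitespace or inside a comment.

pos=0: emit NUM '100' (now at pos=3)
pos=3: emit RPAREN ')'
pos=5: enter COMMENT mode (saw '/*')
exit COMMENT mode (now at pos=13)
pos=14: enter COMMENT mode (saw '/*')
exit COMMENT mode (now at pos=21)
pos=21: emit RPAREN ')'
pos=22: emit NUM '100' (now at pos=25)
DONE. 4 tokens: [NUM, RPAREN, RPAREN, NUM]
Position 21: char is ')' -> RPAREN

Answer: RPAREN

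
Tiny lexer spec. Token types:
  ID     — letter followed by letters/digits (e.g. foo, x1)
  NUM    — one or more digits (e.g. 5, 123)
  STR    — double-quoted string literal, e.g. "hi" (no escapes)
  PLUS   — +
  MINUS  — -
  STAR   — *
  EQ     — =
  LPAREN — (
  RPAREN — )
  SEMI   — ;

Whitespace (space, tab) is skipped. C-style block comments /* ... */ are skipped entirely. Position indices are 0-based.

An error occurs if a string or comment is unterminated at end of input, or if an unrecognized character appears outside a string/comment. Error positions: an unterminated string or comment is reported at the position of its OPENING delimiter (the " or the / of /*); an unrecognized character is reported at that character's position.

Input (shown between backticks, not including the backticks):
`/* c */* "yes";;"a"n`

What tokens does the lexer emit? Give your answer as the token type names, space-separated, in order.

pos=0: enter COMMENT mode (saw '/*')
exit COMMENT mode (now at pos=7)
pos=7: emit STAR '*'
pos=9: enter STRING mode
pos=9: emit STR "yes" (now at pos=14)
pos=14: emit SEMI ';'
pos=15: emit SEMI ';'
pos=16: enter STRING mode
pos=16: emit STR "a" (now at pos=19)
pos=19: emit ID 'n' (now at pos=20)
DONE. 6 tokens: [STAR, STR, SEMI, SEMI, STR, ID]

Answer: STAR STR SEMI SEMI STR ID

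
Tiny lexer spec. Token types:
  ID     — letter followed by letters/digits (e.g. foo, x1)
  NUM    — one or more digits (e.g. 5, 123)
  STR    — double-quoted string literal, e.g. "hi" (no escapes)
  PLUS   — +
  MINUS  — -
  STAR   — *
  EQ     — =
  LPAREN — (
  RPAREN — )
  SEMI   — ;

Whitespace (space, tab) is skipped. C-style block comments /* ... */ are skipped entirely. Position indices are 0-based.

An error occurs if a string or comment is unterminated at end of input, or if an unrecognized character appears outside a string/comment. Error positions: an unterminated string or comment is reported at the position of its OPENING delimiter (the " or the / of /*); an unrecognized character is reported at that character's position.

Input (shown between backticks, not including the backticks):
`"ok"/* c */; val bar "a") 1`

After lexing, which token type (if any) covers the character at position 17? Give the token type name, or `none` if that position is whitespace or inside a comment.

Answer: ID

Derivation:
pos=0: enter STRING mode
pos=0: emit STR "ok" (now at pos=4)
pos=4: enter COMMENT mode (saw '/*')
exit COMMENT mode (now at pos=11)
pos=11: emit SEMI ';'
pos=13: emit ID 'val' (now at pos=16)
pos=17: emit ID 'bar' (now at pos=20)
pos=21: enter STRING mode
pos=21: emit STR "a" (now at pos=24)
pos=24: emit RPAREN ')'
pos=26: emit NUM '1' (now at pos=27)
DONE. 7 tokens: [STR, SEMI, ID, ID, STR, RPAREN, NUM]
Position 17: char is 'b' -> ID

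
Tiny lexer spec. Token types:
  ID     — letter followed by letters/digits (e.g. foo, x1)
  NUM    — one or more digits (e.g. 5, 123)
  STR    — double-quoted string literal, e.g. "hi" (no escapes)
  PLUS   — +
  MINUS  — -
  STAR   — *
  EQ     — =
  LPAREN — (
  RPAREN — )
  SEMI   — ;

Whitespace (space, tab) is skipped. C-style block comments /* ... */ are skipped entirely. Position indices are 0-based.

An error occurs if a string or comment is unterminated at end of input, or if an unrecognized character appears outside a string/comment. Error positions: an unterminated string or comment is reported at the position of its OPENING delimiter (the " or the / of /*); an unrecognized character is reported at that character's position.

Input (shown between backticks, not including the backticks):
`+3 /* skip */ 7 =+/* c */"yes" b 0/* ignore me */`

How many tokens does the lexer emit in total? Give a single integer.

Answer: 8

Derivation:
pos=0: emit PLUS '+'
pos=1: emit NUM '3' (now at pos=2)
pos=3: enter COMMENT mode (saw '/*')
exit COMMENT mode (now at pos=13)
pos=14: emit NUM '7' (now at pos=15)
pos=16: emit EQ '='
pos=17: emit PLUS '+'
pos=18: enter COMMENT mode (saw '/*')
exit COMMENT mode (now at pos=25)
pos=25: enter STRING mode
pos=25: emit STR "yes" (now at pos=30)
pos=31: emit ID 'b' (now at pos=32)
pos=33: emit NUM '0' (now at pos=34)
pos=34: enter COMMENT mode (saw '/*')
exit COMMENT mode (now at pos=49)
DONE. 8 tokens: [PLUS, NUM, NUM, EQ, PLUS, STR, ID, NUM]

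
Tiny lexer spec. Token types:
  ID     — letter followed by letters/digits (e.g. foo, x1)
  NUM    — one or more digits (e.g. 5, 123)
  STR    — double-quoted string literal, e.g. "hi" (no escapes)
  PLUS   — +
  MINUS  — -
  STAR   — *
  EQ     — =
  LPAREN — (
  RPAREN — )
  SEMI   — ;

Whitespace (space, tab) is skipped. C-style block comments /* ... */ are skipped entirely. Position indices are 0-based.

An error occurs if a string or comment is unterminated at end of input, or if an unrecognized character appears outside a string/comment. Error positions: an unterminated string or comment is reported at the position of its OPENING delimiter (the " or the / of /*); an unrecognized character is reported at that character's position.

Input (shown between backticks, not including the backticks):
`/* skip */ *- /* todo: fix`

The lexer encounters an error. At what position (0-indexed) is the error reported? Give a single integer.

pos=0: enter COMMENT mode (saw '/*')
exit COMMENT mode (now at pos=10)
pos=11: emit STAR '*'
pos=12: emit MINUS '-'
pos=14: enter COMMENT mode (saw '/*')
pos=14: ERROR — unterminated comment (reached EOF)

Answer: 14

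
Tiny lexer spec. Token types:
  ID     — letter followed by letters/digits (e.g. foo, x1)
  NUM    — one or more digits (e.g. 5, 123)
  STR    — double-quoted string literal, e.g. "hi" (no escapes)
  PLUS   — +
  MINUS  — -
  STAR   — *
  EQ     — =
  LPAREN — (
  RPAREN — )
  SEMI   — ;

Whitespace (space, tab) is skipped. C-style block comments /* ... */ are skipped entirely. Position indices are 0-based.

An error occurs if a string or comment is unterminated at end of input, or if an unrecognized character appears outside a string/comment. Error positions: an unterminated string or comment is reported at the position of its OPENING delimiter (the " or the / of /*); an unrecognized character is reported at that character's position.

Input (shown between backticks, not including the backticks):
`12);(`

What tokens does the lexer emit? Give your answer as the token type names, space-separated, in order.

pos=0: emit NUM '12' (now at pos=2)
pos=2: emit RPAREN ')'
pos=3: emit SEMI ';'
pos=4: emit LPAREN '('
DONE. 4 tokens: [NUM, RPAREN, SEMI, LPAREN]

Answer: NUM RPAREN SEMI LPAREN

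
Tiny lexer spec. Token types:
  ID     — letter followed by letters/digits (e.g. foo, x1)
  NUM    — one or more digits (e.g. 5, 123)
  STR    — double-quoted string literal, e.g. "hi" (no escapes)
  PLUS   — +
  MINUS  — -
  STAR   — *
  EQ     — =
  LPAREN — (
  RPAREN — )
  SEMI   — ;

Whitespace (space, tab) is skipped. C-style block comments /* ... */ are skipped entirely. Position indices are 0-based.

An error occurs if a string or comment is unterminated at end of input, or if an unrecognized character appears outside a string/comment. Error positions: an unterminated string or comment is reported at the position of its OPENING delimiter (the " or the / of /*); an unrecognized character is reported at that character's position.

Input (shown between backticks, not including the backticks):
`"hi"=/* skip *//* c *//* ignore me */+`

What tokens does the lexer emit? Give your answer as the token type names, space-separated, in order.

pos=0: enter STRING mode
pos=0: emit STR "hi" (now at pos=4)
pos=4: emit EQ '='
pos=5: enter COMMENT mode (saw '/*')
exit COMMENT mode (now at pos=15)
pos=15: enter COMMENT mode (saw '/*')
exit COMMENT mode (now at pos=22)
pos=22: enter COMMENT mode (saw '/*')
exit COMMENT mode (now at pos=37)
pos=37: emit PLUS '+'
DONE. 3 tokens: [STR, EQ, PLUS]

Answer: STR EQ PLUS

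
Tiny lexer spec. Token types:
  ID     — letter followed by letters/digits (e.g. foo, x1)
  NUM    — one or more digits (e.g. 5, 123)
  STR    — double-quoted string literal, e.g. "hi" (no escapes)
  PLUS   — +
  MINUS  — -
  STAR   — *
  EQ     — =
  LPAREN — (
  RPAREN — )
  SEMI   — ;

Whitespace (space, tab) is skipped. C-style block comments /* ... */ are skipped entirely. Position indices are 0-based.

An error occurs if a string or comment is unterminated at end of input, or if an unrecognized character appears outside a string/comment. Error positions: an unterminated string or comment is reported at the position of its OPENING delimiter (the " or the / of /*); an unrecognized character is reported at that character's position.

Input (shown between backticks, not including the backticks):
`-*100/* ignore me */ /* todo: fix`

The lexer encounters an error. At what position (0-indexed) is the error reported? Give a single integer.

Answer: 21

Derivation:
pos=0: emit MINUS '-'
pos=1: emit STAR '*'
pos=2: emit NUM '100' (now at pos=5)
pos=5: enter COMMENT mode (saw '/*')
exit COMMENT mode (now at pos=20)
pos=21: enter COMMENT mode (saw '/*')
pos=21: ERROR — unterminated comment (reached EOF)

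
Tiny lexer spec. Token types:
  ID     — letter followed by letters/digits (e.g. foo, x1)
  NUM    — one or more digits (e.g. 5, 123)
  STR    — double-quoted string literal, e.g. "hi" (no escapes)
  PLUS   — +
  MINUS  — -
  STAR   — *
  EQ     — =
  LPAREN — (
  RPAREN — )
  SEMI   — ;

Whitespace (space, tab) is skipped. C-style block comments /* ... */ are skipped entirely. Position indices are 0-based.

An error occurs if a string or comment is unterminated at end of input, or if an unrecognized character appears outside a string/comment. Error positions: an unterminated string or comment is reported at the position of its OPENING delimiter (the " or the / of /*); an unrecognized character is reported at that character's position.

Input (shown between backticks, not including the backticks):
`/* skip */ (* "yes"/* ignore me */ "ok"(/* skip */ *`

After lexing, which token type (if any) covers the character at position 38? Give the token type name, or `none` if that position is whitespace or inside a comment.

Answer: STR

Derivation:
pos=0: enter COMMENT mode (saw '/*')
exit COMMENT mode (now at pos=10)
pos=11: emit LPAREN '('
pos=12: emit STAR '*'
pos=14: enter STRING mode
pos=14: emit STR "yes" (now at pos=19)
pos=19: enter COMMENT mode (saw '/*')
exit COMMENT mode (now at pos=34)
pos=35: enter STRING mode
pos=35: emit STR "ok" (now at pos=39)
pos=39: emit LPAREN '('
pos=40: enter COMMENT mode (saw '/*')
exit COMMENT mode (now at pos=50)
pos=51: emit STAR '*'
DONE. 6 tokens: [LPAREN, STAR, STR, STR, LPAREN, STAR]
Position 38: char is '"' -> STR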